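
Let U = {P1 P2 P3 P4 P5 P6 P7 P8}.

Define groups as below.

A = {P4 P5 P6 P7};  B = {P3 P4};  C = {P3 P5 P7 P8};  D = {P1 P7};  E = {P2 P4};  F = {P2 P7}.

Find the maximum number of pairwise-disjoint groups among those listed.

C, E are pairwise disjoint (C={P3,P5,P7,P8}; E={P2,P4}).
Every remaining group overlaps one of these, and no 3 of the listed groups are pairwise disjoint, so 2 is the maximum.

2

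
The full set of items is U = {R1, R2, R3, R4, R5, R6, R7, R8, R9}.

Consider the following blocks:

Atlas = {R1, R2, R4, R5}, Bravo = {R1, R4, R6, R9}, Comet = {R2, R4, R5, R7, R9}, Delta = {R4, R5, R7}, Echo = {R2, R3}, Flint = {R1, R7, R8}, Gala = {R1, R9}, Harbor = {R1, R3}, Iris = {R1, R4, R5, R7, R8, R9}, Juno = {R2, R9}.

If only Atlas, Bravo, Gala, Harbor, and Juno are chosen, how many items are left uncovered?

Union of Atlas, Bravo, Gala, Harbor, Juno = {R1, R2, R3, R4, R5, R6, R9}.
Not covered: R7, R8 — 2 items.

2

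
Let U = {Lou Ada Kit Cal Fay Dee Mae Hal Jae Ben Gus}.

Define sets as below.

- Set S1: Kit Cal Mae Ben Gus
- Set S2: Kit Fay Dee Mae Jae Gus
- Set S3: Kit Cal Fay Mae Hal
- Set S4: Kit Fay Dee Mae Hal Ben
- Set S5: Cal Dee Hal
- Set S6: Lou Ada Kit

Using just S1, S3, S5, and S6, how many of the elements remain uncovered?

Union of S1, S3, S5, S6 = {Lou, Ada, Kit, Cal, Fay, Dee, Mae, Hal, Ben, Gus}.
Not covered: Jae — 1 element.

1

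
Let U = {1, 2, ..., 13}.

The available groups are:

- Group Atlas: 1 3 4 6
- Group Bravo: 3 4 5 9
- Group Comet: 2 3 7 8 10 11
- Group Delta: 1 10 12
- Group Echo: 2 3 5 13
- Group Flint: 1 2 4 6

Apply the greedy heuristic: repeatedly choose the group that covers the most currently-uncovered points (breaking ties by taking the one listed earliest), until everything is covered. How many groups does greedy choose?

5

Greedy: pick Comet (covers 6 new) → pick Atlas (covers 3 new) → pick Bravo (covers 2 new) → pick Delta (covers 1 new) → pick Echo (covers 1 new). Total picks: 5.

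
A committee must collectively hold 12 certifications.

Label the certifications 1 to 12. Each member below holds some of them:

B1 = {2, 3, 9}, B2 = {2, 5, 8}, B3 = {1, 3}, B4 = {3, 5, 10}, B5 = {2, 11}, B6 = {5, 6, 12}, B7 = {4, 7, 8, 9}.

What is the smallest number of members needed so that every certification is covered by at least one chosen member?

5

Take {B3, B4, B5, B6, B7}. Their union is {1, 2, 3, 4, 5, 6, 7, 8, 9, 10, 11, 12}, which is all 12 certifications.
No 4 of the 7 members cover everything (all 35 combinations miss at least one certification), so 5 is optimal.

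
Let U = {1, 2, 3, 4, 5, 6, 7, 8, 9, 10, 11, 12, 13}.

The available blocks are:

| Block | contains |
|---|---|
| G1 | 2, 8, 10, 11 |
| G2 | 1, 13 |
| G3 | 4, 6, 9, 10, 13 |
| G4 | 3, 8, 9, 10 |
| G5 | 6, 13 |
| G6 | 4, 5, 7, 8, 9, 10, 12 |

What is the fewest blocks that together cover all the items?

5

G1 and G2 and G3 and G4 and G6 together: G1 ∪ G2 ∪ G3 ∪ G4 ∪ G6 = {1, 2, 3, 4, 5, 6, 7, 8, 9, 10, 11, 12, 13} — every item is covered.
No 4 of the 6 blocks cover everything (all 15 combinations miss at least one item), so 5 is optimal.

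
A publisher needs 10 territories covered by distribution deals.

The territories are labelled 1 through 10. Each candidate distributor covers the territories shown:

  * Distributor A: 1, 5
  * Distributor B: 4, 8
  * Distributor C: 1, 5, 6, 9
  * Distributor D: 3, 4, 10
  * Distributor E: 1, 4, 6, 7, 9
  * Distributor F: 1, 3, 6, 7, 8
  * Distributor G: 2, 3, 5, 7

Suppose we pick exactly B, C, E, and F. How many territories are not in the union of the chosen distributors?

Union of B, C, E, F = {1, 3, 4, 5, 6, 7, 8, 9}.
Not covered: 2, 10 — 2 territories.

2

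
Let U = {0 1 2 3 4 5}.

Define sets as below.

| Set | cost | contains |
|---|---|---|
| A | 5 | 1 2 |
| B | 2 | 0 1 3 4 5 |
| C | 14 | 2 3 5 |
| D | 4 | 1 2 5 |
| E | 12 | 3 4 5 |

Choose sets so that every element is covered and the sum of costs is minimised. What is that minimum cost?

B, D together cover every element (B ∪ D = {0, 1, 2, 3, 4, 5}); total cost 2 + 4 = 6.
No covering selection has total cost below 6.

6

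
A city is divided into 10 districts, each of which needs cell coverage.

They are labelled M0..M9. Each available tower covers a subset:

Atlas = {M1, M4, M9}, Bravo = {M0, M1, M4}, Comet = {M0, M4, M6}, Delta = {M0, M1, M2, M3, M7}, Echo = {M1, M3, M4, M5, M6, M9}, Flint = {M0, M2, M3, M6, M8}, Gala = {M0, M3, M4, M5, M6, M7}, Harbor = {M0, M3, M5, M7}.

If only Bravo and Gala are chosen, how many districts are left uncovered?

3

Union of Bravo, Gala = {M0, M1, M3, M4, M5, M6, M7}.
Not covered: M2, M8, M9 — 3 districts.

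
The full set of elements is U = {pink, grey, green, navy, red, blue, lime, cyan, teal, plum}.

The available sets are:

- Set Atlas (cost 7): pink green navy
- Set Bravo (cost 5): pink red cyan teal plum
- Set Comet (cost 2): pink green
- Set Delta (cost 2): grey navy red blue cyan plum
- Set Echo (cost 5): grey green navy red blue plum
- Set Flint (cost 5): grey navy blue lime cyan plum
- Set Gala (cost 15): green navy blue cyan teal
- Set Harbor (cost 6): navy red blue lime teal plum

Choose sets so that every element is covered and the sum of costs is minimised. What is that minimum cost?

Comet, Delta, Harbor together cover every element (Comet ∪ Delta ∪ Harbor = {pink, grey, green, navy, red, blue, lime, cyan, teal, plum}); total cost 2 + 2 + 6 = 10.
No covering selection has total cost below 10.

10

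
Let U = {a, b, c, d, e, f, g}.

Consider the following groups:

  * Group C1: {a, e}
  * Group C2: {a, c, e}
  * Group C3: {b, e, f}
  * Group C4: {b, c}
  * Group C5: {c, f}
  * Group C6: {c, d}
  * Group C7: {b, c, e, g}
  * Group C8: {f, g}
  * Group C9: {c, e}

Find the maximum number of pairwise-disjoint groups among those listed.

C1, C4, C8 are pairwise disjoint (C1={a,e}; C4={b,c}; C8={f,g}).
Every remaining group overlaps one of these, and no 4 of the listed groups are pairwise disjoint, so 3 is the maximum.

3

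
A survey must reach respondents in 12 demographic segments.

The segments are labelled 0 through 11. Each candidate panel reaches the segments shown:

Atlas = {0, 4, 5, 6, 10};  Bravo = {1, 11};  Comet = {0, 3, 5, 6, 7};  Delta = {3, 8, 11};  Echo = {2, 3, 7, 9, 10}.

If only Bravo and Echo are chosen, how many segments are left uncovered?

5

Union of Bravo, Echo = {1, 2, 3, 7, 9, 10, 11}.
Not covered: 0, 4, 5, 6, 8 — 5 segments.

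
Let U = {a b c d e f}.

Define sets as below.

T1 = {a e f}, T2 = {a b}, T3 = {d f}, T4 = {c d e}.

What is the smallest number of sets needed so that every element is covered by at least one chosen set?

T2 and T3 and T4 together: T2 ∪ T3 ∪ T4 = {a, b, c, d, e, f} — every element is covered.
Only T2 contains b, so T2 is forced; the remaining 4 elements need at least 2 more sets (each remaining set adds at most 3) — so at least 3 sets are needed, and 3 is optimal.

3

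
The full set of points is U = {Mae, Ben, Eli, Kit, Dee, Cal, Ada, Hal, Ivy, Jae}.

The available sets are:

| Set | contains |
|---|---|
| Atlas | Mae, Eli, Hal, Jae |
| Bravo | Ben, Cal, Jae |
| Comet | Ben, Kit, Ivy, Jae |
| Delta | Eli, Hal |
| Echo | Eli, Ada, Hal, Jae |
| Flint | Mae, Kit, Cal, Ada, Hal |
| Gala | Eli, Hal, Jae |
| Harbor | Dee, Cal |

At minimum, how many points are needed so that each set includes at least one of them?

The 3 points {Ben, Dee, Hal} hit every set.
The sets Comet, Delta, Harbor are pairwise disjoint, so any hitting set needs a separate point for each — at least 3. Hence 3 is optimal.

3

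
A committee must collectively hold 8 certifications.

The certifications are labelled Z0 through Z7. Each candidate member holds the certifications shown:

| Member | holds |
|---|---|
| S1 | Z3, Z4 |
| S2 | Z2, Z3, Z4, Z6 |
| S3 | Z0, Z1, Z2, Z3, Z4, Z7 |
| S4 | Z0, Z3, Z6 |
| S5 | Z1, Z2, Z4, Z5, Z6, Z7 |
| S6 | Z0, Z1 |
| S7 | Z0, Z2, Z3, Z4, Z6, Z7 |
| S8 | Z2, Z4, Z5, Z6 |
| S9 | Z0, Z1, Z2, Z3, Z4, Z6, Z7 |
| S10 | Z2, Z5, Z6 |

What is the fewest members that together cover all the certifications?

S9 and S10 together: S9 ∪ S10 = {Z0, Z1, Z2, Z3, Z4, Z5, Z6, Z7} — every certification is covered.
No single member has all 8 certifications (the largest, S9, has 7), so 2 is optimal.

2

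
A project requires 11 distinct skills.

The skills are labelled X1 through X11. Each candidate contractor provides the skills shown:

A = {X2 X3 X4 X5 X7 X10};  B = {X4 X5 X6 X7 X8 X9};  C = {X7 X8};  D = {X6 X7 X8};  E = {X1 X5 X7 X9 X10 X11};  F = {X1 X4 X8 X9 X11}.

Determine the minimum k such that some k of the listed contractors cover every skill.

A and B and F together: A ∪ B ∪ F = {X1, X2, X3, X4, X5, X6, X7, X8, X9, X10, X11} — every skill is covered.
Only A contains X2, so A is forced; the remaining 5 skills need at least 2 more contractors (each remaining contractor adds at most 4) — so at least 3 contractors are needed, and 3 is optimal.

3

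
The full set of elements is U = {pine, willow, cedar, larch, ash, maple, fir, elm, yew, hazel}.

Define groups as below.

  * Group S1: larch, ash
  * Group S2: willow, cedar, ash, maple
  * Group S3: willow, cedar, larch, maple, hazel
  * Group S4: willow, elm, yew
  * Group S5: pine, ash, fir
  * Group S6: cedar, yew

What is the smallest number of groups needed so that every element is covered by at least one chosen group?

S3 and S4 and S5 together: S3 ∪ S4 ∪ S5 = {pine, willow, cedar, larch, ash, maple, fir, elm, yew, hazel} — every element is covered.
Only S5 contains pine, so S5 is forced; the remaining 7 elements need at least 2 more groups (each remaining group adds at most 5) — so at least 3 groups are needed, and 3 is optimal.

3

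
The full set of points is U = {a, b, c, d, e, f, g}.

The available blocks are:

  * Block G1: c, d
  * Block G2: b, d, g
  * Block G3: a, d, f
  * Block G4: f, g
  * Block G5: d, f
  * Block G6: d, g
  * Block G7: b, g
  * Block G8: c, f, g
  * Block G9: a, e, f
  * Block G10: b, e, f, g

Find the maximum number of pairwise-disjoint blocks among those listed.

3

G1, G7, G9 are pairwise disjoint (G1={c,d}; G7={b,g}; G9={a,e,f}).
Every remaining block overlaps one of these, and no 4 of the listed blocks are pairwise disjoint, so 3 is the maximum.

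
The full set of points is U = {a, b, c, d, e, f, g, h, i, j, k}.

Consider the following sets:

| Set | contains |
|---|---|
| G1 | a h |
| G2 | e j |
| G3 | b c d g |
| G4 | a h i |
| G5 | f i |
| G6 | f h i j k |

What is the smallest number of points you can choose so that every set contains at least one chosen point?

T = {a, b, e, i} meets every set (each contains at least one member of T), and |T| = 4.
The sets G1, G2, G3, G5 are pairwise disjoint, so any hitting set needs a separate point for each — at least 4. Hence 4 is optimal.

4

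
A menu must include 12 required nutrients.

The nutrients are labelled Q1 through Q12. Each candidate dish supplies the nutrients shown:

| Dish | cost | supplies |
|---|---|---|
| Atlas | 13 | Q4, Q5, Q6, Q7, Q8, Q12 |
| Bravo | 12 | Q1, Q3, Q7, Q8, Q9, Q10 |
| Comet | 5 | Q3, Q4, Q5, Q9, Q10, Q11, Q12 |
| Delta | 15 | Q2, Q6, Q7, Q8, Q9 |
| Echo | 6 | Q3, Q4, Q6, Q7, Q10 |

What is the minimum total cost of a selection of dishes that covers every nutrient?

Bravo, Comet, Delta together cover every nutrient (Bravo ∪ Comet ∪ Delta = {Q1, Q2, Q3, Q4, Q5, Q6, Q7, Q8, Q9, Q10, Q11, Q12}); total cost 12 + 5 + 15 = 32.
The greedy pick Comet, Echo, Bravo, Delta costs 38; no covering selection beats 32.

32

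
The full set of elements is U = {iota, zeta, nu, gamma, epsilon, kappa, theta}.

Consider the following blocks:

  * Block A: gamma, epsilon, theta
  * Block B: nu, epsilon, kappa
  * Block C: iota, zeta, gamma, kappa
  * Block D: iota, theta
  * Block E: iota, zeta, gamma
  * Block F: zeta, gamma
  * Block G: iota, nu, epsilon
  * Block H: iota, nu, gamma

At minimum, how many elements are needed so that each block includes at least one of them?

T = {iota, zeta, epsilon} meets every block (each contains at least one member of T), and |T| = 3.
The blocks B, D, F are pairwise disjoint, so any hitting set needs a separate element for each — at least 3. Hence 3 is optimal.

3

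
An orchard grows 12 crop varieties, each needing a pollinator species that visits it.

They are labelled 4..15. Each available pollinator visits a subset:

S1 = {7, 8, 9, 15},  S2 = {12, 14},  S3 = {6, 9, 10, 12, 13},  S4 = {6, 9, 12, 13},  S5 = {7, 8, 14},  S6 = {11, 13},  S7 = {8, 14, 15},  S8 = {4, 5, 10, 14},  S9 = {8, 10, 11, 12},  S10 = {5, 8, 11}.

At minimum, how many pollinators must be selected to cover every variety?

4

S1 and S4 and S8 and S9 together: S1 ∪ S4 ∪ S8 ∪ S9 = {4, 5, 6, 7, 8, 9, 10, 11, 12, 13, 14, 15} — every variety is covered.
No 3 of the 10 pollinators cover everything (all 120 combinations miss at least one variety), so 4 is optimal.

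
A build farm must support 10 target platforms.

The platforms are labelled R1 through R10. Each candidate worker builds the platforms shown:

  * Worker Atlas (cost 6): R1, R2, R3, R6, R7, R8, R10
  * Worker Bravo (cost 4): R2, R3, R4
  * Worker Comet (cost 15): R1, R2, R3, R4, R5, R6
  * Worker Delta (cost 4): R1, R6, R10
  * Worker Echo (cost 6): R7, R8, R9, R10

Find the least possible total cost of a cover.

21

Comet, Echo together cover every platform (Comet ∪ Echo = {R1, R2, R3, R4, R5, R6, R7, R8, R9, R10}); total cost 15 + 6 = 21.
The greedy pick Atlas, Bravo, Echo, Comet costs 31; no covering selection beats 21.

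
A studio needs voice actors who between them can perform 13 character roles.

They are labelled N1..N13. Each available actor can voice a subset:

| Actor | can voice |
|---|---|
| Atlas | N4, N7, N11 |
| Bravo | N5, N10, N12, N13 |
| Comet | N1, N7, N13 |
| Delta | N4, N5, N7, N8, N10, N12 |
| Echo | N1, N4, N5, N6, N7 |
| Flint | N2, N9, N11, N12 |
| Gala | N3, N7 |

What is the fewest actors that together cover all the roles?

5

Take {Comet, Delta, Echo, Flint, Gala}. Their union is {N1, N2, N3, N4, N5, N6, N7, N8, N9, N10, N11, N12, N13}, which is all 13 roles.
No 4 of the 7 actors cover everything (all 35 combinations miss at least one role), so 5 is optimal.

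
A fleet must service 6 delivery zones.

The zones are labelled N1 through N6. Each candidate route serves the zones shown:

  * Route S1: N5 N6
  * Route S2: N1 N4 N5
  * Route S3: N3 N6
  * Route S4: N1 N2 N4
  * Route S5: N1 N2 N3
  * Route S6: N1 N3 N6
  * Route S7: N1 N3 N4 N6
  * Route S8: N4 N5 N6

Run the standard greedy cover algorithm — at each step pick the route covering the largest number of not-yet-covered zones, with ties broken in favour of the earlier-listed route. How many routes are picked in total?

3

Greedy: pick S7 (covers 4 new) → pick S1 (covers 1 new) → pick S4 (covers 1 new). Total picks: 3.
(The true minimum cover uses only 2 routes, so greedy is not optimal here.)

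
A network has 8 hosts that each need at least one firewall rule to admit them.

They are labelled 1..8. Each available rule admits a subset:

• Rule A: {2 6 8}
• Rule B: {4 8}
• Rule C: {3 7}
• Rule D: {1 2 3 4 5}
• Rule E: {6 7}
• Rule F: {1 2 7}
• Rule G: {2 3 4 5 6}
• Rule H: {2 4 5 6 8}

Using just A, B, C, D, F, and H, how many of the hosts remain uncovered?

0

Union of A, B, C, D, F, H = {1, 2, 3, 4, 5, 6, 7, 8} — that's every host, so 0 are uncovered.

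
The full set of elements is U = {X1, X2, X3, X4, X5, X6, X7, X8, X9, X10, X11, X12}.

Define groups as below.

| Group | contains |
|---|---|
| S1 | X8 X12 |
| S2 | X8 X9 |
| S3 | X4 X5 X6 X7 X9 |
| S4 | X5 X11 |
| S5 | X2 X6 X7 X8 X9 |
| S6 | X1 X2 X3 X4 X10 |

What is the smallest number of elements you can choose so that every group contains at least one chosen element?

H = {X3, X5, X8} meets every group (each contains at least one member of H), and |H| = 3.
The groups S1, S4, S6 are pairwise disjoint, so any hitting set needs a separate element for each — at least 3. Hence 3 is optimal.

3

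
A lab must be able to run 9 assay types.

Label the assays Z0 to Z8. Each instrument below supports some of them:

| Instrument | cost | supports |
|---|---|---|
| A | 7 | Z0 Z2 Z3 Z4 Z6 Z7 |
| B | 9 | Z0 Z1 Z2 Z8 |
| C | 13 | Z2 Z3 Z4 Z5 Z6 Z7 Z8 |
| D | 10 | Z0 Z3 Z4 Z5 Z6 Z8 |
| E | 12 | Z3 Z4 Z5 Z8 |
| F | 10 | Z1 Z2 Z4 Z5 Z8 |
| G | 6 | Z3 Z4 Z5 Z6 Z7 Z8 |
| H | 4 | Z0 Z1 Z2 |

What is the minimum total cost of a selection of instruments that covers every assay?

10

G, H together cover every assay (G ∪ H = {Z0, Z1, Z2, Z3, Z4, Z5, Z6, Z7, Z8}); total cost 6 + 4 = 10.
No covering selection has total cost below 10.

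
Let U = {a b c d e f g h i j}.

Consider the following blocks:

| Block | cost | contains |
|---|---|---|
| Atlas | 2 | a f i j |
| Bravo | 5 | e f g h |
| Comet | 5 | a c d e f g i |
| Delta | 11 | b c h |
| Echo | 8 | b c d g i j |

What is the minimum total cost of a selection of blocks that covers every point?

Atlas, Bravo, Echo together cover every point (Atlas ∪ Bravo ∪ Echo = {a, b, c, d, e, f, g, h, i, j}); total cost 2 + 5 + 8 = 15.
The greedy pick Atlas, Comet, Bravo, Echo costs 20; no covering selection beats 15.

15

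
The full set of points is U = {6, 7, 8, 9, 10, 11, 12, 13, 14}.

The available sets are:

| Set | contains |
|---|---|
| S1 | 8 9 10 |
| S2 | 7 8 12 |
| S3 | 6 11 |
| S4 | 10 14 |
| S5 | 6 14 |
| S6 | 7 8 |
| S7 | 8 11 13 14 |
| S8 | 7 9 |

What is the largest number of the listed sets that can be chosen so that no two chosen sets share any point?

S2, S3, S4 are pairwise disjoint (S2={7,8,12}; S3={6,11}; S4={10,14}).
Every remaining set overlaps one of these, and no 4 of the listed sets are pairwise disjoint, so 3 is the maximum.

3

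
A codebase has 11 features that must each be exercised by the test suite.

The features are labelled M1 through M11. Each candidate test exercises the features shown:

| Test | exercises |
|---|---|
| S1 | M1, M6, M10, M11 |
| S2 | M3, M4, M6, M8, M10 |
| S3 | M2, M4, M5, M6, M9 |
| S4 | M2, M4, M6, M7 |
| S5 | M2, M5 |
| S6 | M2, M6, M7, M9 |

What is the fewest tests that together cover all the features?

4

S1 and S2 and S3 and S4 together: S1 ∪ S2 ∪ S3 ∪ S4 = {M1, M2, M3, M4, M5, M6, M7, M8, M9, M10, M11} — every feature is covered.
No 3 of the 6 tests cover everything (all 20 combinations miss at least one feature), so 4 is optimal.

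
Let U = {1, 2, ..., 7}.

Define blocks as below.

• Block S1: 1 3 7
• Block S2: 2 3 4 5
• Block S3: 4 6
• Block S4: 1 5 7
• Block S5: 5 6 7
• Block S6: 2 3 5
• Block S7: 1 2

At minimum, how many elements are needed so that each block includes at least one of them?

3

The 3 elements {1, 4, 5} hit every block.
No choice of 2 elements meets every block, so 3 is the minimum.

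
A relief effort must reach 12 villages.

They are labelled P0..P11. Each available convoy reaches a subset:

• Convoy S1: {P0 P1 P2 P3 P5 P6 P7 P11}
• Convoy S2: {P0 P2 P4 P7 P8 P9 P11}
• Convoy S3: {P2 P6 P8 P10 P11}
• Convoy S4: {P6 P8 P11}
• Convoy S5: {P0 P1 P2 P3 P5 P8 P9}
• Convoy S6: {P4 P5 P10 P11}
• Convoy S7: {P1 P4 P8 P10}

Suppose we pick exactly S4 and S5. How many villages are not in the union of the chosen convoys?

3

Union of S4, S5 = {P0, P1, P2, P3, P5, P6, P8, P9, P11}.
Not covered: P4, P7, P10 — 3 villages.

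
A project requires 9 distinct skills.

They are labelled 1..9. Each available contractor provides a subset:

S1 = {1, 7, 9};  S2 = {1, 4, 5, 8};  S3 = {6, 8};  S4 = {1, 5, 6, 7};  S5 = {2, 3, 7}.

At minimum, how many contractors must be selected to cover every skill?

Take {S1, S2, S4, S5}. Their union is {1, 2, 3, 4, 5, 6, 7, 8, 9}, which is all 9 skills.
No 3 of the 5 contractors cover everything (all 10 combinations miss at least one skill), so 4 is optimal.

4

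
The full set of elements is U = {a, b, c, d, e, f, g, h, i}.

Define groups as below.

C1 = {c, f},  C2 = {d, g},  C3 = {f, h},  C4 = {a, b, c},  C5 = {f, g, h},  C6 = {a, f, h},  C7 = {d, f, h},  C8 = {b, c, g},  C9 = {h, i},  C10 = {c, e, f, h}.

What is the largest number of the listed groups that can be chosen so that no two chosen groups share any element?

3

C2, C3, C4 are pairwise disjoint (C2={d,g}; C3={f,h}; C4={a,b,c}).
Every remaining group overlaps one of these, and no 4 of the listed groups are pairwise disjoint, so 3 is the maximum.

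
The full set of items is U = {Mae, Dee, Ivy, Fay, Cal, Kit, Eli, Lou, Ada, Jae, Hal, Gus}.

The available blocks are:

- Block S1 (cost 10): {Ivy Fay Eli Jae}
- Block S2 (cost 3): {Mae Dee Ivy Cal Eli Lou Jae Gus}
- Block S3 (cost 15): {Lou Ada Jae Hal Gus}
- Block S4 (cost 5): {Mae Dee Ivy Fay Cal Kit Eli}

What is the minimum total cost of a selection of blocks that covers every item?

S3, S4 together cover every item (S3 ∪ S4 = {Mae, Dee, Ivy, Fay, Cal, Kit, Eli, Lou, Ada, Jae, Hal, Gus}); total cost 15 + 5 = 20.
The greedy pick S2, S4, S3 costs 23; no covering selection beats 20.

20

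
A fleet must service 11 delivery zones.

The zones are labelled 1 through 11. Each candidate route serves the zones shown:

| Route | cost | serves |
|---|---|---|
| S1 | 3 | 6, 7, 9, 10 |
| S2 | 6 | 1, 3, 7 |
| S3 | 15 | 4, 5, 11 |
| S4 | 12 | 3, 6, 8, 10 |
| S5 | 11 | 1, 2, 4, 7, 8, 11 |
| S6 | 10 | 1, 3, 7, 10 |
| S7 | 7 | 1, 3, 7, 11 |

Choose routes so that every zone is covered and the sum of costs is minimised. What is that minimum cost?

35

S1, S2, S3, S5 together cover every zone (S1 ∪ S2 ∪ S3 ∪ S5 = {1, 2, 3, 4, 5, 6, 7, 8, 9, 10, 11}); total cost 3 + 6 + 15 + 11 = 35.
No covering selection has total cost below 35.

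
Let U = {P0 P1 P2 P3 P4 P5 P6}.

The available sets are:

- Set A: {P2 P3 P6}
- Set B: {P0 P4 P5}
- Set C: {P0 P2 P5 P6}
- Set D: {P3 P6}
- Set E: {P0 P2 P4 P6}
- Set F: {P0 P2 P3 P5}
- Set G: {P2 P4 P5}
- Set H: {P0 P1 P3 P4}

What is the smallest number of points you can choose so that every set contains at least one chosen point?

The 3 points {P0, P4, P6} hit every set.
No choice of 2 points meets every set, so 3 is the minimum.

3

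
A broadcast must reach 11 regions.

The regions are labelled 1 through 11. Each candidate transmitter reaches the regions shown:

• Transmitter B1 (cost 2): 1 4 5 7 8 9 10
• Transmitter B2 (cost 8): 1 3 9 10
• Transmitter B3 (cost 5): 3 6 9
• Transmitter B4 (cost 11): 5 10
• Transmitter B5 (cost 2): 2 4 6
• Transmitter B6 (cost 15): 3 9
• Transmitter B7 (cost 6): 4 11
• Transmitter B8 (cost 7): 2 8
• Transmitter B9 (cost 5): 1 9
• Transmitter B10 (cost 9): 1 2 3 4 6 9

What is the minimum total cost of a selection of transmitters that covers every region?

B1, B3, B5, B7 together cover every region (B1 ∪ B3 ∪ B5 ∪ B7 = {1, 2, 3, 4, 5, 6, 7, 8, 9, 10, 11}); total cost 2 + 5 + 2 + 6 = 15.
No covering selection has total cost below 15.

15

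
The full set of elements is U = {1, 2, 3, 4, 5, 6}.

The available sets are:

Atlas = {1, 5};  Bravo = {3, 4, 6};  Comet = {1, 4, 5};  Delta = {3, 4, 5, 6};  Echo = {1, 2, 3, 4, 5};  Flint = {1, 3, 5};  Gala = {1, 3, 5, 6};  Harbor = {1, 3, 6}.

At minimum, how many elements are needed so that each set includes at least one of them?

H = {1, 4} meets every set (each contains at least one member of H), and |H| = 2.
The sets Atlas, Bravo are pairwise disjoint, so any hitting set needs a separate element for each — at least 2. Hence 2 is optimal.

2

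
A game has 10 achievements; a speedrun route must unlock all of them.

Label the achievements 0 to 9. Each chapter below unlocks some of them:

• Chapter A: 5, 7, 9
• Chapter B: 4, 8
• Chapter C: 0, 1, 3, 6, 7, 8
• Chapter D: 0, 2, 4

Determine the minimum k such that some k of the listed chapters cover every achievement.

Take {A, C, D}. Their union is {0, 1, 2, 3, 4, 5, 6, 7, 8, 9}, which is all 10 achievements.
Only C contains 1, so C is forced; the remaining 4 achievements need at least 2 more chapters (each remaining chapter adds at most 2) — so at least 3 chapters are needed, and 3 is optimal.

3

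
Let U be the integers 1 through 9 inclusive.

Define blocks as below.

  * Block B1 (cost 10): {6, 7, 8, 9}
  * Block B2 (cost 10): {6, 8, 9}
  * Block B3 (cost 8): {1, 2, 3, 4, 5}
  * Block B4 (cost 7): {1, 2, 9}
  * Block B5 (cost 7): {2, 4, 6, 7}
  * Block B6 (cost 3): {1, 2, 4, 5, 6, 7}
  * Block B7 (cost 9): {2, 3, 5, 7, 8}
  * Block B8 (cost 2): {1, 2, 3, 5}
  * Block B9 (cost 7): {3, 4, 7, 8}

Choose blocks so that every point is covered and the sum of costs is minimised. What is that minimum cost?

15

B1, B6, B8 together cover every point (B1 ∪ B6 ∪ B8 = {1, 2, 3, 4, 5, 6, 7, 8, 9}); total cost 10 + 3 + 2 = 15.
No covering selection has total cost below 15.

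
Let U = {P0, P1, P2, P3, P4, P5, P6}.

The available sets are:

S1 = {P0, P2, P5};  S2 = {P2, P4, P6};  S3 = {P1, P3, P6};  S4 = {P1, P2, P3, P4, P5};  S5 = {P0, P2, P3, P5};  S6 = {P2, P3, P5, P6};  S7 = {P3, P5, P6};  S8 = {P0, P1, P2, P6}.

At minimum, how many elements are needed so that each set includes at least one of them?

H = {P5, P6} meets every set (each contains at least one member of H), and |H| = 2.
The sets S1, S3 are pairwise disjoint, so any hitting set needs a separate element for each — at least 2. Hence 2 is optimal.

2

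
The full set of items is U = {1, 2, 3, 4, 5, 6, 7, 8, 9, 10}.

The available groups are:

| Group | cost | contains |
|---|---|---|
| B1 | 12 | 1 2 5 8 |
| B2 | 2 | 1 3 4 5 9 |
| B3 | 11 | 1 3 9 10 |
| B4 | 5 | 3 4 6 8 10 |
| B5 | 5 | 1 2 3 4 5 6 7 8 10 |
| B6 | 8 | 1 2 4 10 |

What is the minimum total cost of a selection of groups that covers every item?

7

B2, B5 together cover every item (B2 ∪ B5 = {1, 2, 3, 4, 5, 6, 7, 8, 9, 10}); total cost 2 + 5 = 7.
No covering selection has total cost below 7.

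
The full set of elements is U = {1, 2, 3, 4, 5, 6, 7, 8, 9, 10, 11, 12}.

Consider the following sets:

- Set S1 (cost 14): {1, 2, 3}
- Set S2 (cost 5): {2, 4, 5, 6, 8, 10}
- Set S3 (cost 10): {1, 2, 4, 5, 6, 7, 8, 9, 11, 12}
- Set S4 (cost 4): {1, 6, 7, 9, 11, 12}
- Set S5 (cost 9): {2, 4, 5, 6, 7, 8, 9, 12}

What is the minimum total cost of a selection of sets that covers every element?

23

S1, S2, S4 together cover every element (S1 ∪ S2 ∪ S4 = {1, 2, 3, 4, 5, 6, 7, 8, 9, 10, 11, 12}); total cost 14 + 5 + 4 = 23.
No covering selection has total cost below 23.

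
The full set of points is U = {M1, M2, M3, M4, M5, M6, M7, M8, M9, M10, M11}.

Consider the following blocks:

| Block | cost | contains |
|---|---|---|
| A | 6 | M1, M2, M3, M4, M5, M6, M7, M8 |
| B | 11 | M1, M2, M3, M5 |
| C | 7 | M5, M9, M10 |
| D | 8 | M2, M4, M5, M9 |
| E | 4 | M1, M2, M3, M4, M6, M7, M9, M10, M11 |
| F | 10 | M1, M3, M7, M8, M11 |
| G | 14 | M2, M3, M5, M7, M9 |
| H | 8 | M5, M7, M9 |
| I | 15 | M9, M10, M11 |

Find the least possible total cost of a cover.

10

A, E together cover every point (A ∪ E = {M1, M2, M3, M4, M5, M6, M7, M8, M9, M10, M11}); total cost 6 + 4 = 10.
No covering selection has total cost below 10.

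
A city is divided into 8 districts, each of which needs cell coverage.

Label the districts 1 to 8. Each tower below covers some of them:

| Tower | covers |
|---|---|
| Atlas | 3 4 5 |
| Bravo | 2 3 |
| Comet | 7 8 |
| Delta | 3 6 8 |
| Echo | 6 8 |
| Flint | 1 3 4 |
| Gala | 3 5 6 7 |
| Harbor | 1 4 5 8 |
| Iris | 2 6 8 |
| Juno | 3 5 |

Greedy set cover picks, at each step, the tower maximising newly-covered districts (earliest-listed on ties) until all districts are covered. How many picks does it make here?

3

Greedy: pick Gala (covers 4 new) → pick Harbor (covers 3 new) → pick Bravo (covers 1 new). Total picks: 3.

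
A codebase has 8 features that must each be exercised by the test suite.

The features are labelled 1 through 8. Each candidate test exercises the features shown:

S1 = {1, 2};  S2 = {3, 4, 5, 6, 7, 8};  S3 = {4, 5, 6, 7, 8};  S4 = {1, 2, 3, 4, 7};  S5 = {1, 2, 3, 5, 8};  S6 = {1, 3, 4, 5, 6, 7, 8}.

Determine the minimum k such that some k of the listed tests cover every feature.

2

Take {S1, S6}. Their union is {1, 2, 3, 4, 5, 6, 7, 8}, which is all 8 features.
No single test has all 8 features (the largest, S6, has 7), so 2 is optimal.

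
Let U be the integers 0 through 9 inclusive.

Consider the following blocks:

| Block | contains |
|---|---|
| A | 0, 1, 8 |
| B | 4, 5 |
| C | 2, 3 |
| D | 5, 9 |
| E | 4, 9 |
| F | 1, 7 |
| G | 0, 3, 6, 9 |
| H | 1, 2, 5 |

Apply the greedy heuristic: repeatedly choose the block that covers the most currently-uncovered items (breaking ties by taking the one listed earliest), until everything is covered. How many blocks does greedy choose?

Greedy: pick G (covers 4 new) → pick H (covers 3 new) → pick A (covers 1 new) → pick B (covers 1 new) → pick F (covers 1 new). Total picks: 5.

5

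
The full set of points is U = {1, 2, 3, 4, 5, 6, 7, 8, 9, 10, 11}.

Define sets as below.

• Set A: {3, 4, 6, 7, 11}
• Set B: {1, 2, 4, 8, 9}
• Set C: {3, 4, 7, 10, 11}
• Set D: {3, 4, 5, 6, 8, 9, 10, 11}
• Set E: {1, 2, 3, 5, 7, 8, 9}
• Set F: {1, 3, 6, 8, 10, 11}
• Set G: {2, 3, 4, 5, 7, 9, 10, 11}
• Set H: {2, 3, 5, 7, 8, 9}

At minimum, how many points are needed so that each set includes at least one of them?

2

Take T = {3, 4}. Each listed set contains at least one of these, so T is a hitting set of size 2.
No single point lies in every set, so at least 2 are needed and 2 is optimal.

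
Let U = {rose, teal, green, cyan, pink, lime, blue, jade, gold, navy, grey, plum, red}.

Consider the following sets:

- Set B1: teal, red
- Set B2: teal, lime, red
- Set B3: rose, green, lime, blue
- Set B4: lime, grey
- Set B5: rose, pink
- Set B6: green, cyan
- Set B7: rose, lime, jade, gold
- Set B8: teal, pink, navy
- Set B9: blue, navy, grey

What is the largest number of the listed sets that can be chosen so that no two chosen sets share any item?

B1, B6, B7, B9 are pairwise disjoint (B1={teal,red}; B6={green,cyan}; B7={rose,lime,jade,gold}; B9={blue,navy,grey}).
Every remaining set overlaps one of these, and no 5 of the listed sets are pairwise disjoint, so 4 is the maximum.

4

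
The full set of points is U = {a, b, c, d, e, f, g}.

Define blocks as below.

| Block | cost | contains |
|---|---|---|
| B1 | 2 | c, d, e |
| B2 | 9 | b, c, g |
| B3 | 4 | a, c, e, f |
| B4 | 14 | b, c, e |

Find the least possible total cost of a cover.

15

B1, B2, B3 together cover every point (B1 ∪ B2 ∪ B3 = {a, b, c, d, e, f, g}); total cost 2 + 9 + 4 = 15.
No covering selection has total cost below 15.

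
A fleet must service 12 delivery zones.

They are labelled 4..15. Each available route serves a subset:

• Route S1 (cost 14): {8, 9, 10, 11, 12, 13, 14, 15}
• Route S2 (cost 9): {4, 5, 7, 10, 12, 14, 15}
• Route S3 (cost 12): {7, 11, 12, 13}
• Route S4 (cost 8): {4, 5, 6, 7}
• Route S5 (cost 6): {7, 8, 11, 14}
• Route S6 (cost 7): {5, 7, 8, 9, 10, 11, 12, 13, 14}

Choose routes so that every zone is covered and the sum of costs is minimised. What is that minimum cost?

S1, S4 together cover every zone (S1 ∪ S4 = {4, 5, 6, 7, 8, 9, 10, 11, 12, 13, 14, 15}); total cost 14 + 8 = 22.
The greedy pick S6, S4, S2 costs 24; no covering selection beats 22.

22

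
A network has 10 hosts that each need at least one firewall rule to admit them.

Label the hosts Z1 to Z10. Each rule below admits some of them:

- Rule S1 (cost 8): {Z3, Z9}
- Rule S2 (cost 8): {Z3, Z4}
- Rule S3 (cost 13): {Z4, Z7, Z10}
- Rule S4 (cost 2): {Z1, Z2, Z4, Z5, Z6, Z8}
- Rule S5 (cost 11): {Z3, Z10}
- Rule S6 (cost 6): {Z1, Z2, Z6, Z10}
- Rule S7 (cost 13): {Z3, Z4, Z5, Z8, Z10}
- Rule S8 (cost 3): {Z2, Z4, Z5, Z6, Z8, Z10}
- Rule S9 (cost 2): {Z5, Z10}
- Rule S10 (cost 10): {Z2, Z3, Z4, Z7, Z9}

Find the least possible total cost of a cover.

14

S4, S9, S10 together cover every host (S4 ∪ S9 ∪ S10 = {Z1, Z2, Z3, Z4, Z5, Z6, Z7, Z8, Z9, Z10}); total cost 2 + 2 + 10 = 14.
No covering selection has total cost below 14.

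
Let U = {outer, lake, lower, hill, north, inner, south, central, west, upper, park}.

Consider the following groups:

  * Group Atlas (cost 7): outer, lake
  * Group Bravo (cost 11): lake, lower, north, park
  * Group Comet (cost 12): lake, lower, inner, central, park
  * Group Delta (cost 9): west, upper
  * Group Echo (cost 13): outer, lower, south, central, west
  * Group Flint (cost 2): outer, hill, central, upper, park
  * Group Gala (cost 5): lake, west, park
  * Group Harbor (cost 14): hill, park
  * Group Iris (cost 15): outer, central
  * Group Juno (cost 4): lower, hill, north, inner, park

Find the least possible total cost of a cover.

Echo, Flint, Gala, Juno together cover every item (Echo ∪ Flint ∪ Gala ∪ Juno = {outer, lake, lower, hill, north, inner, south, central, west, upper, park}); total cost 13 + 2 + 5 + 4 = 24.
No covering selection has total cost below 24.

24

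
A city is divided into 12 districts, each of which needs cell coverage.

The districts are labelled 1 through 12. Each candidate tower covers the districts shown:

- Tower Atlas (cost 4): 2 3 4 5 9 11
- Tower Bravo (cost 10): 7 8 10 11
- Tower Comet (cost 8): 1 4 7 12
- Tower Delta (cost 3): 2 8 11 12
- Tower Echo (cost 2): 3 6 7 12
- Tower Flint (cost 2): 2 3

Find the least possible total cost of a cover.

Atlas, Bravo, Comet, Echo together cover every district (Atlas ∪ Bravo ∪ Comet ∪ Echo = {1, 2, 3, 4, 5, 6, 7, 8, 9, 10, 11, 12}); total cost 4 + 10 + 8 + 2 = 24.
The greedy pick Echo, Atlas, Delta, Comet, Bravo costs 27; no covering selection beats 24.

24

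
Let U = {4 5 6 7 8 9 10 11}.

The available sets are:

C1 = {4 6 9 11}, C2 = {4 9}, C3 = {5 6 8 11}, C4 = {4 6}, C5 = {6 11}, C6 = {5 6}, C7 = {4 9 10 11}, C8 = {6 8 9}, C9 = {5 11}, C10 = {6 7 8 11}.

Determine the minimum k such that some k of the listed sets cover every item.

C6 and C7 and C10 together: C6 ∪ C7 ∪ C10 = {4, 5, 6, 7, 8, 9, 10, 11} — every item is covered.
Only C10 contains 7, so C10 is forced; the remaining 4 items need at least 2 more sets (each remaining set adds at most 3) — so at least 3 sets are needed, and 3 is optimal.

3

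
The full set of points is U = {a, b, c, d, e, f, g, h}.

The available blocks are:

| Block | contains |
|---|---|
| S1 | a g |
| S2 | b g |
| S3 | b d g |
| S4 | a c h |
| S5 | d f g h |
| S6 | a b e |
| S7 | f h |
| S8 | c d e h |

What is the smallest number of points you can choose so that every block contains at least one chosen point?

The 3 points {b, g, h} hit every block.
No choice of 2 points meets every block, so 3 is the minimum.

3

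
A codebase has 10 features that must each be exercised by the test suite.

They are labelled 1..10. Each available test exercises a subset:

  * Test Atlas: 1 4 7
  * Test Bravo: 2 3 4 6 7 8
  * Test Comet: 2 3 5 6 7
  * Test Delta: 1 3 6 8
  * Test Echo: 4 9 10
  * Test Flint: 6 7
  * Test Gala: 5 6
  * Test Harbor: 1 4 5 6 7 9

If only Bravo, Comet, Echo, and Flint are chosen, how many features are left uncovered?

1

Union of Bravo, Comet, Echo, Flint = {2, 3, 4, 5, 6, 7, 8, 9, 10}.
Not covered: 1 — 1 feature.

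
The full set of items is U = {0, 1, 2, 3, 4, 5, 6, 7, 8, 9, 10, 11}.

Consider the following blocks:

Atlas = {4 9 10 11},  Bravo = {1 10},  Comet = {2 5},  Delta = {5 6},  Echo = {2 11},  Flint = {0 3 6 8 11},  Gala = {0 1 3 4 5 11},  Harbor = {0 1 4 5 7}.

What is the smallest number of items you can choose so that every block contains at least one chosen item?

Take H = {5, 10, 11}. Each listed block contains at least one of these, so H is a hitting set of size 3.
The blocks Bravo, Comet, Flint are pairwise disjoint, so any hitting set needs a separate item for each — at least 3. Hence 3 is optimal.

3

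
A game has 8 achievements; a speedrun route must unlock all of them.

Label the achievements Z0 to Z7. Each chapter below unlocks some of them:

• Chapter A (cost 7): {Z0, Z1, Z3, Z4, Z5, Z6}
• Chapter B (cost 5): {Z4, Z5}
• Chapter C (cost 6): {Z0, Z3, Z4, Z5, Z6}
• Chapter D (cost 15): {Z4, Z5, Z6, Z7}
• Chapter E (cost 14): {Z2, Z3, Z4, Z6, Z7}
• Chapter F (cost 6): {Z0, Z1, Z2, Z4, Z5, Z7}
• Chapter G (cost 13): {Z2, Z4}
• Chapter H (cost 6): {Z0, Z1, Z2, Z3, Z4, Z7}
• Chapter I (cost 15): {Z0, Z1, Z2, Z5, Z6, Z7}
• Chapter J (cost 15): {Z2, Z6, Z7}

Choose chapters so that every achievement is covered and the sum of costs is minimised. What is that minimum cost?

12

C, F together cover every achievement (C ∪ F = {Z0, Z1, Z2, Z3, Z4, Z5, Z6, Z7}); total cost 6 + 6 = 12.
No covering selection has total cost below 12.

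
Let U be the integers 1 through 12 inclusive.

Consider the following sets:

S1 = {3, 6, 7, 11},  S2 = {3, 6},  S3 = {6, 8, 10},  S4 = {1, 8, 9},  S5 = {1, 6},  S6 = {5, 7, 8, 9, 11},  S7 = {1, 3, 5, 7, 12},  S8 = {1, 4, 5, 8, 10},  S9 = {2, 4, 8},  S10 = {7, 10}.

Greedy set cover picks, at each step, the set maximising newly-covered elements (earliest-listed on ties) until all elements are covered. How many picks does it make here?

4

Greedy: pick S6 (covers 5 new) → pick S7 (covers 3 new) → pick S3 (covers 2 new) → pick S9 (covers 2 new). Total picks: 4.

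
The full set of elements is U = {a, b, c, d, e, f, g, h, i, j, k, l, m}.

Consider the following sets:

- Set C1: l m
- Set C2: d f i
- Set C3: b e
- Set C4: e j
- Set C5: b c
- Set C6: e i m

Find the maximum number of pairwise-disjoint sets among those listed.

4

C1, C2, C4, C5 are pairwise disjoint (C1={l,m}; C2={d,f,i}; C4={e,j}; C5={b,c}).
Every remaining set overlaps one of these, and no 5 of the listed sets are pairwise disjoint, so 4 is the maximum.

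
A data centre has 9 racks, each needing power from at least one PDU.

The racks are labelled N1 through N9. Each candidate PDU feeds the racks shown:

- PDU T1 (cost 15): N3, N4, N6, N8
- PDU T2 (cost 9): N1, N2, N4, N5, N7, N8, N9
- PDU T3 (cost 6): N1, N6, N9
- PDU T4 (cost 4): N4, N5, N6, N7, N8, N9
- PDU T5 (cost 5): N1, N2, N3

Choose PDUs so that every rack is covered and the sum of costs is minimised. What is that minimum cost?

9

T4, T5 together cover every rack (T4 ∪ T5 = {N1, N2, N3, N4, N5, N6, N7, N8, N9}); total cost 4 + 5 = 9.
No covering selection has total cost below 9.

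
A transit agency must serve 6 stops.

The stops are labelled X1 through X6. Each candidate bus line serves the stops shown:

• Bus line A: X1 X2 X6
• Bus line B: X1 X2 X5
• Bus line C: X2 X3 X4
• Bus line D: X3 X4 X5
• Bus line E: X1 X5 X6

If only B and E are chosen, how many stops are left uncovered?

2

Union of B, E = {X1, X2, X5, X6}.
Not covered: X3, X4 — 2 stops.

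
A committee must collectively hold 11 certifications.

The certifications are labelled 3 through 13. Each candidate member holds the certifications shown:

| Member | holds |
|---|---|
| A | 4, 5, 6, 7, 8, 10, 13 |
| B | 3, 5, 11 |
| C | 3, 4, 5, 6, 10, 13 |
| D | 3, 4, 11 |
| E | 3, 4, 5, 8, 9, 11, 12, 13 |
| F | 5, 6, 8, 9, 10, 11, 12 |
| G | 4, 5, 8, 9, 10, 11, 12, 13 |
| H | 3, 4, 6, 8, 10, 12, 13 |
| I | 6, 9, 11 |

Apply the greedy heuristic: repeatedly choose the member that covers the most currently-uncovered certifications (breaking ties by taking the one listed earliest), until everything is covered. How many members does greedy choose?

Greedy: pick E (covers 8 new) → pick A (covers 3 new). Total picks: 2.

2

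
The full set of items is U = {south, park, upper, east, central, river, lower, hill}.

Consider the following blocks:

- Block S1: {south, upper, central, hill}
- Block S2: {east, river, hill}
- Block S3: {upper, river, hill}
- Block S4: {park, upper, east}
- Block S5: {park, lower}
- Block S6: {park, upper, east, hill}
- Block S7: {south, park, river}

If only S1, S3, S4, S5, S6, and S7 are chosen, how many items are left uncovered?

0

Union of S1, S3, S4, S5, S6, S7 = {south, park, upper, east, central, river, lower, hill} — that's every item, so 0 are uncovered.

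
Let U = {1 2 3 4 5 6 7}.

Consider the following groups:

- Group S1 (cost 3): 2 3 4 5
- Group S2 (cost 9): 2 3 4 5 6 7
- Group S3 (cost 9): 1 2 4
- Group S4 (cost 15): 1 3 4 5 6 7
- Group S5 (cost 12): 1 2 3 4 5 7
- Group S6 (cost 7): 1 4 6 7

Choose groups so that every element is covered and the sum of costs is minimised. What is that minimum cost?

10

S1, S6 together cover every element (S1 ∪ S6 = {1, 2, 3, 4, 5, 6, 7}); total cost 3 + 7 = 10.
No covering selection has total cost below 10.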